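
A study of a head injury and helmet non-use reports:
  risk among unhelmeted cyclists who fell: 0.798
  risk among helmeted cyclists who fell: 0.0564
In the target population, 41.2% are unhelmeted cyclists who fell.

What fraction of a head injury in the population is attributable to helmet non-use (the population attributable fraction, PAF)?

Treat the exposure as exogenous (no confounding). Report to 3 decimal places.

PAF ≈ 0.844

Let p₁ = 0.798, p₀ = 0.0564.
Overall risk P(Y=1) = π·p₁ + (1−π)·p₀ = 0.412×0.798 + 0.588×0.0564 = 0.36194.
Under exogeneity, PAF = [P(Y=1) − p₀] / P(Y=1).
PAF = (0.36194 − 0.0564) / 0.36194 ≈ 0.8442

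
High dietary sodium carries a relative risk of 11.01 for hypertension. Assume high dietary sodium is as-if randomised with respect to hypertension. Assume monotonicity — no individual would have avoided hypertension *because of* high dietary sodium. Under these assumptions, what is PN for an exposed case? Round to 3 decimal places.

PN ≈ 0.909

Under exogeneity and monotonicity, PN = (RR − 1) / RR = 1 − 1/RR.
PN = (11.01 − 1) / 11.01 = 10.01 / 11.01 ≈ 0.9092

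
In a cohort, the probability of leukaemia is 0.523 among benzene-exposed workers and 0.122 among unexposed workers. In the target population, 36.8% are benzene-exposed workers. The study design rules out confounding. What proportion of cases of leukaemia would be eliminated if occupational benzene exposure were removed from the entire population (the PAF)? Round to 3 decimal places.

PAF ≈ 0.547

Let p₁ = 0.523, p₀ = 0.122.
Overall risk P(Y=1) = π·p₁ + (1−π)·p₀ = 0.368×0.523 + 0.632×0.122 = 0.26957.
Under exogeneity, PAF = [P(Y=1) − p₀] / P(Y=1).
PAF = (0.26957 − 0.122) / 0.26957 ≈ 0.5474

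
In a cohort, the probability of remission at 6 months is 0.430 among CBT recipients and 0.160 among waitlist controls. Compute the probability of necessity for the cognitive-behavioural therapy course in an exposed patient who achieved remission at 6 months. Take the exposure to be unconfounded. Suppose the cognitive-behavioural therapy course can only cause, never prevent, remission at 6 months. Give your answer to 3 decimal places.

Let p₁ = 0.43, p₀ = 0.16.
Under exogeneity and monotonicity, PN = (p₁ − p₀) / p₁.
PN = (0.43 − 0.16) / 0.43 = 0.27 / 0.43 ≈ 0.6279

PN ≈ 0.628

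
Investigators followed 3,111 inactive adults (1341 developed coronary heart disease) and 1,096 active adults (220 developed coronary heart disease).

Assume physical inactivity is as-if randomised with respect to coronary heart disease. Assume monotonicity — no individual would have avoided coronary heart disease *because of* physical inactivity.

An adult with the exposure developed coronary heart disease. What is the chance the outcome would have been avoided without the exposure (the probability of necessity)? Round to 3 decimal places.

p₁ = P(outcome | exposed) = 1341/3111 = 0.43105
p₀ = P(outcome | unexposed) = 220/1096 = 0.20073
Under exogeneity and monotonicity, PN = (p₁ − p₀) / p₁.
PN = (0.43105 − 0.20073) / 0.43105 = 0.23032 / 0.43105 ≈ 0.5343

PN ≈ 0.534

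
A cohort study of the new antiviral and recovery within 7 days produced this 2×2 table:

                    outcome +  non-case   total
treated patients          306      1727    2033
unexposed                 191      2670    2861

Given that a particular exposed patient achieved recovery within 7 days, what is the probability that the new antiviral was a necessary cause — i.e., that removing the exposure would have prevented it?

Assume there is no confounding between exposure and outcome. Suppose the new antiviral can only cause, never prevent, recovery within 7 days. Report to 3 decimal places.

p₁ = P(outcome | exposed) = 306/2033 = 0.15052
p₀ = P(outcome | unexposed) = 191/2861 = 0.06676
Under exogeneity and monotonicity, PN = (p₁ − p₀)/p₁.
PN = (0.15052 − 0.06676) / 0.15052 ≈ 0.5565

PN ≈ 0.556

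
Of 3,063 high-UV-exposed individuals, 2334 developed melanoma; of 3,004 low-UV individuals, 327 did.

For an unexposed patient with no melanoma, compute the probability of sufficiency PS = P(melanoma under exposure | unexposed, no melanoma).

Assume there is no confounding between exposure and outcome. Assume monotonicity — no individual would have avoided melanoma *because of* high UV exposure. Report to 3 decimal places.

PS ≈ 0.733

p₁ = P(outcome | exposed) = 2334/3063 = 0.762
p₀ = P(outcome | unexposed) = 327/3004 = 0.10885
Under exogeneity and monotonicity, PS = (p₁ − p₀) / (1 − p₀).
PS = (0.762 − 0.10885) / (1 − 0.10885) = 0.65314 / 0.89115 ≈ 0.7329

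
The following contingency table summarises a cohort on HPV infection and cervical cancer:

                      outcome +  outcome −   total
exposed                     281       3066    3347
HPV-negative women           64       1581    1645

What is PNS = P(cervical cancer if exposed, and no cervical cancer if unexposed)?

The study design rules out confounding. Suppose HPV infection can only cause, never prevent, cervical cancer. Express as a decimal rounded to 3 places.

PNS ≈ 0.045

p₁ = P(outcome | exposed) = 281/3347 = 0.083956
p₀ = P(outcome | unexposed) = 64/1645 = 0.038906
Under exogeneity and monotonicity, PNS = p₁ − p₀.
PNS = 0.083956 − 0.038906 = 0.04505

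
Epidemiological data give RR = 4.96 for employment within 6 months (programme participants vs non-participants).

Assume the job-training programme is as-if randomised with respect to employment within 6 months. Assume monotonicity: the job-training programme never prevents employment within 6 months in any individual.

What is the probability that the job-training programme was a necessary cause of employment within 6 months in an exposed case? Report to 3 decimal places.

PN ≈ 0.798

Under exogeneity and monotonicity, PN = (RR − 1) / RR = 1 − 1/RR.
PN = (4.96 − 1) / 4.96 = 3.96 / 4.96 ≈ 0.7984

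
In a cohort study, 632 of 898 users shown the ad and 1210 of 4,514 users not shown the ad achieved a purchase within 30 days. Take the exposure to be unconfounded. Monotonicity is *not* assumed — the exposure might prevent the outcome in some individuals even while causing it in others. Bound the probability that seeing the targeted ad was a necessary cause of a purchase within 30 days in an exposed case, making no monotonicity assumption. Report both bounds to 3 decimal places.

p₁ = P(outcome | exposed) = 632/898 = 0.70379
p₀ = P(outcome | unexposed) = 1210/4514 = 0.26805
Under exogeneity alone the bounds on PN are max{0,(p₁−p₀)/p₁} ≤ PN ≤ min{1,(1−p₀)/p₁}.
  lower = (p₁ − p₀)/p₁ = 0.43573 / 0.70379 ≈ 0.6191
  upper = min{1, (1 − p₀)/p₁} = 0.73195 / 0.70379 ≈ 1.0400 → capped at 1

0.619 ≤ PN ≤ 1.000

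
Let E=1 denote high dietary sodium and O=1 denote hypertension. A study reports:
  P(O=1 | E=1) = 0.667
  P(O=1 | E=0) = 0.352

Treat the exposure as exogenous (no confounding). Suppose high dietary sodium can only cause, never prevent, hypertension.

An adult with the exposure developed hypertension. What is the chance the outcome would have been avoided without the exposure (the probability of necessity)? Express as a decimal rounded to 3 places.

Let p₁ = 0.667, p₀ = 0.352.
Under exogeneity and monotonicity, PN = (p₁ − p₀) / p₁.
PN = (0.667 − 0.352) / 0.667 = 0.315 / 0.667 ≈ 0.4723

PN ≈ 0.472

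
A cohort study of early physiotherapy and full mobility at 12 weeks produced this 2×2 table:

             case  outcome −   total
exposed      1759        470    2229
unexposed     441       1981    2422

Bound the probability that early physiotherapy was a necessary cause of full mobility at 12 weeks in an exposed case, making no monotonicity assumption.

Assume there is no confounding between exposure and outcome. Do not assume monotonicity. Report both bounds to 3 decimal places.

0.769 ≤ PN ≤ 1.000

p₁ = P(outcome | exposed) = 1759/2229 = 0.78914
p₀ = P(outcome | unexposed) = 441/2422 = 0.18208
Under exogeneity alone the bounds on PN are max{0,(p₁−p₀)/p₁} ≤ PN ≤ min{1,(1−p₀)/p₁}.
  lower = (p₁ − p₀)/p₁ = 0.60706 / 0.78914 ≈ 0.7693
  upper = min{1, (1 − p₀)/p₁} = 0.81792 / 0.78914 ≈ 1.0365 → capped at 1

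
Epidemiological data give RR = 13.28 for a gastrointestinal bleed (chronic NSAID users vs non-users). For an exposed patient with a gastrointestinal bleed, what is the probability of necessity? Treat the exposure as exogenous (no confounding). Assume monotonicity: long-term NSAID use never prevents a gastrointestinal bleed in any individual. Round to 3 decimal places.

Under exogeneity and monotonicity, PN = (RR − 1) / RR = 1 − 1/RR.
PN = (13.28 − 1) / 13.28 = 12.28 / 13.28 ≈ 0.9247

PN ≈ 0.925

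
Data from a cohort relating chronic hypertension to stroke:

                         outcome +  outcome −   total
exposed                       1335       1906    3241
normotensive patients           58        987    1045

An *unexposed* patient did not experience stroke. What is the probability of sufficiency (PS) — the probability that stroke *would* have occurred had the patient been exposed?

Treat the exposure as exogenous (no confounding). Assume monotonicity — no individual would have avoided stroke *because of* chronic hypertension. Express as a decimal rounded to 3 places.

p₁ = P(outcome | exposed) = 1335/3241 = 0.41191
p₀ = P(outcome | unexposed) = 58/1045 = 0.055502
Under exogeneity and monotonicity, PS = (p₁ − p₀) / (1 − p₀).
PS = (0.41191 − 0.055502) / (1 − 0.055502) = 0.35641 / 0.9445 ≈ 0.3774

PS ≈ 0.377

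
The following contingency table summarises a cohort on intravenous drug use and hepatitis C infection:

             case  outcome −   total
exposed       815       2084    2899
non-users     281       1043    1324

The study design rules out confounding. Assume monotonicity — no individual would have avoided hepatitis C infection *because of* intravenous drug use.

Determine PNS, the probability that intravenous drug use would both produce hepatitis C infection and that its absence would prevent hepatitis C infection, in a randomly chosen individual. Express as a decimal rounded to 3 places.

PNS ≈ 0.069

p₁ = P(outcome | exposed) = 815/2899 = 0.28113
p₀ = P(outcome | unexposed) = 281/1324 = 0.21224
Under exogeneity and monotonicity, PNS = p₁ − p₀.
PNS = 0.28113 − 0.21224 = 0.068896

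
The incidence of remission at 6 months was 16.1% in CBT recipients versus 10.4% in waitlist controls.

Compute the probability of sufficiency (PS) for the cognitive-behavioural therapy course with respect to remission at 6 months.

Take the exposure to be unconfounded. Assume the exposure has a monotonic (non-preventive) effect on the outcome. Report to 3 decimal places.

p₁ = 0.161, p₀ = 0.104.
Under exogeneity and monotonicity, PS = (p₁ − p₀) / (1 − p₀).
PS = (0.161 − 0.104) / (1 − 0.104) = 0.057 / 0.896 ≈ 0.0636

PS ≈ 0.064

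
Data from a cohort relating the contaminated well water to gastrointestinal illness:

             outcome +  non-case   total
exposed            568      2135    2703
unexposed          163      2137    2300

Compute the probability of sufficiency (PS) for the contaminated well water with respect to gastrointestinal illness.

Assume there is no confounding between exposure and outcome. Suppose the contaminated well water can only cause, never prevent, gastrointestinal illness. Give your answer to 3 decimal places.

p₁ = P(outcome | exposed) = 568/2703 = 0.21014
p₀ = P(outcome | unexposed) = 163/2300 = 0.07087
Under exogeneity and monotonicity, PS = (p₁ − p₀)/(1 − p₀).
PS = (0.21014 − 0.07087) / 0.92913 ≈ 0.1499

PS ≈ 0.150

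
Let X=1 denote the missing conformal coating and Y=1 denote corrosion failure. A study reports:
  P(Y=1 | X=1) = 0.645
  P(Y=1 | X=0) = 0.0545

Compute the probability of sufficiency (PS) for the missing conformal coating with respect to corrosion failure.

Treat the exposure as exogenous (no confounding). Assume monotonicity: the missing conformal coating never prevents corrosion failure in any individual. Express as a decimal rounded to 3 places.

Let p₁ = 0.645, p₀ = 0.0545.
Under exogeneity and monotonicity, PS = (p₁ − p₀) / (1 − p₀).
PS = (0.645 − 0.0545) / (1 − 0.0545) = 0.5905 / 0.9455 ≈ 0.6245

PS ≈ 0.625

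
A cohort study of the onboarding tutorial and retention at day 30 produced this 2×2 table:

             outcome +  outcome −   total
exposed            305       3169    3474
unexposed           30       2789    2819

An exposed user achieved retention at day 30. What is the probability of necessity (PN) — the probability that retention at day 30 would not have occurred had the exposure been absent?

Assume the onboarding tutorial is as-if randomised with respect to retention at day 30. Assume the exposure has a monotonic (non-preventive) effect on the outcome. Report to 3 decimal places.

p₁ = P(outcome | exposed) = 305/3474 = 0.087795
p₀ = P(outcome | unexposed) = 30/2819 = 0.010642
Under exogeneity and monotonicity, PN = (p₁ − p₀)/p₁.
PN = (0.087795 − 0.010642) / 0.087795 ≈ 0.8788

PN ≈ 0.879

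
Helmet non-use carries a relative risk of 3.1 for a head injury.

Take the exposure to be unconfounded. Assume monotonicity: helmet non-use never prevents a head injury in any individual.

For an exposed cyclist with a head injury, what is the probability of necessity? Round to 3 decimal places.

Under exogeneity and monotonicity, PN = (RR − 1) / RR = 1 − 1/RR.
PN = (3.1 − 1) / 3.1 = 2.1 / 3.1 ≈ 0.6774

PN ≈ 0.677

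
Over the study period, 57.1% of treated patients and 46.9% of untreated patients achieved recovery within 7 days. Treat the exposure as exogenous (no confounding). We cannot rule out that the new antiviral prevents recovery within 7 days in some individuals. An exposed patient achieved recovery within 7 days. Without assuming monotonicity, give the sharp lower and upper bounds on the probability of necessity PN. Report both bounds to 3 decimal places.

0.179 ≤ PN ≤ 0.930

p₁ = 0.571, p₀ = 0.469.
Under exogeneity alone the bounds on PN are max{0,(p₁−p₀)/p₁} ≤ PN ≤ min{1,(1−p₀)/p₁}.
  lower = (p₁ − p₀)/p₁ = 0.102 / 0.571 ≈ 0.1786
  upper = min{1, (1 − p₀)/p₁} = 0.531 / 0.571 ≈ 0.9299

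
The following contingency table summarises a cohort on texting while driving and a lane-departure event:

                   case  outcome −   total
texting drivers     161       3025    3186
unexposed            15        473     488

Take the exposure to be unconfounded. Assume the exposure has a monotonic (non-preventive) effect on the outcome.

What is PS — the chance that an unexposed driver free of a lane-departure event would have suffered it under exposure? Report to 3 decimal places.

p₁ = P(outcome | exposed) = 161/3186 = 0.050534
p₀ = P(outcome | unexposed) = 15/488 = 0.030738
Under exogeneity and monotonicity, PS = (p₁ − p₀)/(1 − p₀).
PS = (0.050534 − 0.030738) / 0.96926 ≈ 0.0204

PS ≈ 0.020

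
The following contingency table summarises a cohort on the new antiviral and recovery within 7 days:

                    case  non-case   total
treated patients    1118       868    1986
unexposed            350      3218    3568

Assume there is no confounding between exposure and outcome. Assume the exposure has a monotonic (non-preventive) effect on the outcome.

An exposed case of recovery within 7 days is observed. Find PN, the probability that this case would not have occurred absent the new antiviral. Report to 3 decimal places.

p₁ = P(outcome | exposed) = 1118/1986 = 0.56294
p₀ = P(outcome | unexposed) = 350/3568 = 0.098094
Under exogeneity and monotonicity, PN = (p₁ − p₀)/p₁.
PN = (0.56294 − 0.098094) / 0.56294 ≈ 0.8257

PN ≈ 0.826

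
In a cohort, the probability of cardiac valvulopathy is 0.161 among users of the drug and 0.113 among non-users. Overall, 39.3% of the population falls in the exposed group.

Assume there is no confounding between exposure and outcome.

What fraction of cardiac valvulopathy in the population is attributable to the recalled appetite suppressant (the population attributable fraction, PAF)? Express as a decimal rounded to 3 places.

PAF ≈ 0.143

Let p₁ = 0.161, p₀ = 0.113.
Overall risk P(Y=1) = π·p₁ + (1−π)·p₀ = 0.393×0.161 + 0.607×0.113 = 0.13186.
Under exogeneity, PAF = [P(Y=1) − p₀] / P(Y=1).
PAF = (0.13186 − 0.113) / 0.13186 ≈ 0.1431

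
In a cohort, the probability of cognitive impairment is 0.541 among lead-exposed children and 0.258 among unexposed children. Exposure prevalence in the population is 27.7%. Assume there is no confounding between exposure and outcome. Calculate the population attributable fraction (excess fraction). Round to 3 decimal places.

Let p₁ = 0.541, p₀ = 0.258.
Overall risk P(Y=1) = π·p₁ + (1−π)·p₀ = 0.277×0.541 + 0.723×0.258 = 0.33639.
Under exogeneity, PAF = [P(Y=1) − p₀] / P(Y=1).
PAF = (0.33639 − 0.258) / 0.33639 ≈ 0.2330

PAF ≈ 0.233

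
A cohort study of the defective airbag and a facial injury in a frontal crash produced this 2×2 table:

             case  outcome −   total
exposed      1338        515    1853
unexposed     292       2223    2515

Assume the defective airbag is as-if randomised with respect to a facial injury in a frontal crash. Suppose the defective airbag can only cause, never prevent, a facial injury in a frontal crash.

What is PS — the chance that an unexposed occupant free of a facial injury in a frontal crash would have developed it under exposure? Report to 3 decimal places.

PS ≈ 0.686

p₁ = P(outcome | exposed) = 1338/1853 = 0.72207
p₀ = P(outcome | unexposed) = 292/2515 = 0.1161
Under exogeneity and monotonicity, PS = (p₁ − p₀)/(1 − p₀).
PS = (0.72207 − 0.1161) / 0.8839 ≈ 0.6856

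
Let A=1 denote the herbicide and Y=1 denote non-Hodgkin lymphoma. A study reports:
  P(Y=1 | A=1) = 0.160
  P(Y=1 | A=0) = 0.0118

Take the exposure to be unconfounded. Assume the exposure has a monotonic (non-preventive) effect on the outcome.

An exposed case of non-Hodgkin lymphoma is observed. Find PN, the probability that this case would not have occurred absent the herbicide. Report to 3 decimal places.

Let p₁ = 0.16, p₀ = 0.0118.
Under exogeneity and monotonicity, PN = (p₁ − p₀) / p₁.
PN = (0.16 − 0.0118) / 0.16 = 0.1482 / 0.16 ≈ 0.9263

PN ≈ 0.926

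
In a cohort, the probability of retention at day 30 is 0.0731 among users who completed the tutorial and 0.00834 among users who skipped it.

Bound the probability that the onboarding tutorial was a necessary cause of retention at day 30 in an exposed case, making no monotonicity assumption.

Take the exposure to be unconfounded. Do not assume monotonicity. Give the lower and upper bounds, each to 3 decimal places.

0.886 ≤ PN ≤ 1.000

Let p₁ = 0.0731, p₀ = 0.00834.
Under exogeneity alone the bounds on PN are max{0,(p₁−p₀)/p₁} ≤ PN ≤ min{1,(1−p₀)/p₁}.
  lower = (p₁ − p₀)/p₁ = 0.06476 / 0.0731 ≈ 0.8859
  upper = min{1, (1 − p₀)/p₁} = 0.99166 / 0.0731 ≈ 13.5658 → capped at 1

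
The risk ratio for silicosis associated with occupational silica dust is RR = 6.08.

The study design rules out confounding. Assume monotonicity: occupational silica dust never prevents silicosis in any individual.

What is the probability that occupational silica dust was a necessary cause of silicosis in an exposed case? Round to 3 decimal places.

PN ≈ 0.836

Under exogeneity and monotonicity, PN = (RR − 1) / RR = 1 − 1/RR.
PN = (6.08 − 1) / 6.08 = 5.08 / 6.08 ≈ 0.8355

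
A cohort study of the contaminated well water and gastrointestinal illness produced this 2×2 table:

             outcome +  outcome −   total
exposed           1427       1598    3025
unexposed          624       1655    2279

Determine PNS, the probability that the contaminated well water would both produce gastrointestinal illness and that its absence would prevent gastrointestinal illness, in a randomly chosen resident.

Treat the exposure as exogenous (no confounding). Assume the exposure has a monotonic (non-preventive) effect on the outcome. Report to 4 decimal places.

PNS ≈ 0.1979

p₁ = P(outcome | exposed) = 1427/3025 = 0.47174
p₀ = P(outcome | unexposed) = 624/2279 = 0.2738
Under exogeneity and monotonicity, PNS = p₁ − p₀.
PNS = 0.47174 − 0.2738 = 0.19793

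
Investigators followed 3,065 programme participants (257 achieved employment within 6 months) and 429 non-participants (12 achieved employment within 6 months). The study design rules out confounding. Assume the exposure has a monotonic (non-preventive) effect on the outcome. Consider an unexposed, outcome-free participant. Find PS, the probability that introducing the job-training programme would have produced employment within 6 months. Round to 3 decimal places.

p₁ = P(outcome | exposed) = 257/3065 = 0.08385
p₀ = P(outcome | unexposed) = 12/429 = 0.027972
Under exogeneity and monotonicity, PS = (p₁ − p₀) / (1 − p₀).
PS = (0.08385 − 0.027972) / (1 − 0.027972) = 0.055878 / 0.97203 ≈ 0.0575

PS ≈ 0.057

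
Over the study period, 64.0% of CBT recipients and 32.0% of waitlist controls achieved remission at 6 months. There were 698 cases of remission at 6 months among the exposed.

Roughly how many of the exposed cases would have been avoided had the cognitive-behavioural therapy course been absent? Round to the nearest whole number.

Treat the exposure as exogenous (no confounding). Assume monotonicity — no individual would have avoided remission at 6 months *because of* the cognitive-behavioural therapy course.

p₁ = 0.64, p₀ = 0.32.
PN = (p₁ − p₀)/p₁ = (0.64 − 0.32) / 0.64 ≈ 0.50000.
Attributable cases ≈ PN × (exposed cases) = 0.50000 × 698 ≈ 349.00.

about 349 cases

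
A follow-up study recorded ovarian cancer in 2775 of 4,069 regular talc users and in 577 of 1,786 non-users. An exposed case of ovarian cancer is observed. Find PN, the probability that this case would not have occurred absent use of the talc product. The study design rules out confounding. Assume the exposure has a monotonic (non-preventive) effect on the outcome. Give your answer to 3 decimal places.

PN ≈ 0.526

p₁ = P(outcome | exposed) = 2775/4069 = 0.68199
p₀ = P(outcome | unexposed) = 577/1786 = 0.32307
Under exogeneity and monotonicity, PN = (p₁ − p₀) / p₁.
PN = (0.68199 − 0.32307) / 0.68199 = 0.35892 / 0.68199 ≈ 0.5263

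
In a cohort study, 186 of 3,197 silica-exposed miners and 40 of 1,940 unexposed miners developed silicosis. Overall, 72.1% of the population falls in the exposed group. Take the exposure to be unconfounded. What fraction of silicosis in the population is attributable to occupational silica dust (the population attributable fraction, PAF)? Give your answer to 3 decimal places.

PAF ≈ 0.568

p₁ = P(outcome | exposed) = 186/3197 = 0.05818
p₀ = P(outcome | unexposed) = 40/1940 = 0.020619
Overall risk P(Y=1) = π·p₁ + (1−π)·p₀ = 0.721×0.05818 + 0.279×0.020619 = 0.0477.
Under exogeneity, PAF = [P(Y=1) − p₀] / P(Y=1).
PAF = (0.0477 − 0.020619) / 0.0477 ≈ 0.5677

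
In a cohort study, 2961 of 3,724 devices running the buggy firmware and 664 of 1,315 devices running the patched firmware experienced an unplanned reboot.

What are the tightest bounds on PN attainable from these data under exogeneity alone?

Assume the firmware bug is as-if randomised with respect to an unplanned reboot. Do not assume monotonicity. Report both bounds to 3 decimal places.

p₁ = P(outcome | exposed) = 2961/3724 = 0.79511
p₀ = P(outcome | unexposed) = 664/1315 = 0.50494
Under exogeneity alone the bounds on PN are max{0,(p₁−p₀)/p₁} ≤ PN ≤ min{1,(1−p₀)/p₁}.
  lower = (p₁ − p₀)/p₁ = 0.29017 / 0.79511 ≈ 0.3649
  upper = min{1, (1 − p₀)/p₁} = 0.49506 / 0.79511 ≈ 0.6226

0.365 ≤ PN ≤ 0.623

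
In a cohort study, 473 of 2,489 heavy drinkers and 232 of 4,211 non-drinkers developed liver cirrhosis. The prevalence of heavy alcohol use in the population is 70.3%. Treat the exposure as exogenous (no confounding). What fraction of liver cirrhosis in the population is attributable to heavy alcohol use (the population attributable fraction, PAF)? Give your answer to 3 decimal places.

p₁ = P(outcome | exposed) = 473/2489 = 0.19004
p₀ = P(outcome | unexposed) = 232/4211 = 0.055094
Overall risk P(Y=1) = π·p₁ + (1−π)·p₀ = 0.703×0.19004 + 0.297×0.055094 = 0.14996.
Under exogeneity, PAF = [P(Y=1) − p₀] / P(Y=1).
PAF = (0.14996 − 0.055094) / 0.14996 ≈ 0.6326

PAF ≈ 0.633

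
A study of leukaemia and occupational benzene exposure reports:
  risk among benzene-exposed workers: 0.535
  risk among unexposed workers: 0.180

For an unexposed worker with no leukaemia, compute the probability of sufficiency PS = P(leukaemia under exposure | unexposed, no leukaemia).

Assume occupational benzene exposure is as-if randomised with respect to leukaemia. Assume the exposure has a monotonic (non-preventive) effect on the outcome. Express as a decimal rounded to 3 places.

Let p₁ = 0.535, p₀ = 0.18.
Under exogeneity and monotonicity, PS = (p₁ − p₀) / (1 − p₀).
PS = (0.535 − 0.18) / (1 − 0.18) = 0.355 / 0.82 ≈ 0.4329

PS ≈ 0.433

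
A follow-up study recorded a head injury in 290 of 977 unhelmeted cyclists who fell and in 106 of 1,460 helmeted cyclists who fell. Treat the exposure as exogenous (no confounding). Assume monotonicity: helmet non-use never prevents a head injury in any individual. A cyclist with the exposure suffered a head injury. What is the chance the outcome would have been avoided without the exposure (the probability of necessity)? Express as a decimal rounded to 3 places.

PN ≈ 0.755

p₁ = P(outcome | exposed) = 290/977 = 0.29683
p₀ = P(outcome | unexposed) = 106/1460 = 0.072603
Under exogeneity and monotonicity, PN = (p₁ − p₀) / p₁.
PN = (0.29683 − 0.072603) / 0.29683 = 0.22422 / 0.29683 ≈ 0.7554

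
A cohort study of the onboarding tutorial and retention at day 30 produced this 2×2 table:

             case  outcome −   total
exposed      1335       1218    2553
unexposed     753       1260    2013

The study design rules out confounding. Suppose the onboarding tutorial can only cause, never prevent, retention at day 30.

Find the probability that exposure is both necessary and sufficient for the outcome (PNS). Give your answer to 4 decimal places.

p₁ = P(outcome | exposed) = 1335/2553 = 0.52291
p₀ = P(outcome | unexposed) = 753/2013 = 0.37407
Under exogeneity and monotonicity, PNS = p₁ − p₀.
PNS = 0.52291 − 0.37407 = 0.14885

PNS ≈ 0.1488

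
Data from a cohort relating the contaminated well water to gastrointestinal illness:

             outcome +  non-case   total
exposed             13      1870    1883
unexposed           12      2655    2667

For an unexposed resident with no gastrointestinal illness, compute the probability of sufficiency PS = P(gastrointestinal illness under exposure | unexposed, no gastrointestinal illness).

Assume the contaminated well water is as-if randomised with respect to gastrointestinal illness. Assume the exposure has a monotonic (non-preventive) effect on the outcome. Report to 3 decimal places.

p₁ = P(outcome | exposed) = 13/1883 = 0.0069039
p₀ = P(outcome | unexposed) = 12/2667 = 0.0044994
Under exogeneity and monotonicity, PS = (p₁ − p₀)/(1 − p₀).
PS = (0.0069039 − 0.0044994) / 0.9955 ≈ 0.0024

PS ≈ 0.002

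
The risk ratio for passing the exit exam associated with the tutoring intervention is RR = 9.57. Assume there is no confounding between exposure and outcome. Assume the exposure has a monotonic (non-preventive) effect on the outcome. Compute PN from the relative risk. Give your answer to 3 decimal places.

Under exogeneity and monotonicity, PN = (RR − 1) / RR = 1 − 1/RR.
PN = (9.57 − 1) / 9.57 = 8.57 / 9.57 ≈ 0.8955

PN ≈ 0.896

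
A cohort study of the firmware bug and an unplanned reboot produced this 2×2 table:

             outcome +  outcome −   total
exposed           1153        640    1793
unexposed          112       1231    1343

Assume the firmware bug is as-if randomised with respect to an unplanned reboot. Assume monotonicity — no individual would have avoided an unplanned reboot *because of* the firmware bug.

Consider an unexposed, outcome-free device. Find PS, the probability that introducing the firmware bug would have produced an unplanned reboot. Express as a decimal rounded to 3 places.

PS ≈ 0.611

p₁ = P(outcome | exposed) = 1153/1793 = 0.64306
p₀ = P(outcome | unexposed) = 112/1343 = 0.083395
Under exogeneity and monotonicity, PS = (p₁ − p₀)/(1 − p₀).
PS = (0.64306 − 0.083395) / 0.9166 ≈ 0.6106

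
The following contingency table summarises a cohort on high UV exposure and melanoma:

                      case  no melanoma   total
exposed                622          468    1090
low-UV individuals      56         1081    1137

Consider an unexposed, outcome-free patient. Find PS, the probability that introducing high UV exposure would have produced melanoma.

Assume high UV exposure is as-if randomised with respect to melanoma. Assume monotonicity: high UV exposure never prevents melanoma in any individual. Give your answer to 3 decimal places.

p₁ = P(outcome | exposed) = 622/1090 = 0.57064
p₀ = P(outcome | unexposed) = 56/1137 = 0.049252
Under exogeneity and monotonicity, PS = (p₁ − p₀)/(1 − p₀).
PS = (0.57064 − 0.049252) / 0.95075 ≈ 0.5484

PS ≈ 0.548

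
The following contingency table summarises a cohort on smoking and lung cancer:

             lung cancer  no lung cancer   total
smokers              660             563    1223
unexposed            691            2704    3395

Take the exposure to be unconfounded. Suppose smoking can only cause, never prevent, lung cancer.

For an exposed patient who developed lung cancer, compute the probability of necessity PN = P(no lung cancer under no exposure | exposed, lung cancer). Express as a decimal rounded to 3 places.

PN ≈ 0.623

p₁ = P(outcome | exposed) = 660/1223 = 0.53966
p₀ = P(outcome | unexposed) = 691/3395 = 0.20353
Under exogeneity and monotonicity, PN = (p₁ − p₀)/p₁.
PN = (0.53966 − 0.20353) / 0.53966 ≈ 0.6228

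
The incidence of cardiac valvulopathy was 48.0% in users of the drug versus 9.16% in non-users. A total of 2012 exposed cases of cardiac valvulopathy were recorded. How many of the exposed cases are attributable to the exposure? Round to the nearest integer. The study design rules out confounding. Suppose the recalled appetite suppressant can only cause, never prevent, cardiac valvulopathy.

p₁ = 0.48, p₀ = 0.0916.
PN = (p₁ − p₀)/p₁ = (0.48 − 0.0916) / 0.48 ≈ 0.80917.
Attributable cases ≈ PN × (exposed cases) = 0.80917 × 2012 ≈ 1628.04.

about 1628 cases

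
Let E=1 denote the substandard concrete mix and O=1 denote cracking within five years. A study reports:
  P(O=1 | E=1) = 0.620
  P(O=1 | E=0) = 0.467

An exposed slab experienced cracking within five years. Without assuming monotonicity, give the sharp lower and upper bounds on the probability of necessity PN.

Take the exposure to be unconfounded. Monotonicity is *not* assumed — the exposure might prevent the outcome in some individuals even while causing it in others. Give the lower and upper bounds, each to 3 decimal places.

0.247 ≤ PN ≤ 0.860

Let p₁ = 0.62, p₀ = 0.467.
Under exogeneity alone the bounds on PN are max{0,(p₁−p₀)/p₁} ≤ PN ≤ min{1,(1−p₀)/p₁}.
  lower = (p₁ − p₀)/p₁ = 0.153 / 0.62 ≈ 0.2468
  upper = min{1, (1 − p₀)/p₁} = 0.533 / 0.62 ≈ 0.8597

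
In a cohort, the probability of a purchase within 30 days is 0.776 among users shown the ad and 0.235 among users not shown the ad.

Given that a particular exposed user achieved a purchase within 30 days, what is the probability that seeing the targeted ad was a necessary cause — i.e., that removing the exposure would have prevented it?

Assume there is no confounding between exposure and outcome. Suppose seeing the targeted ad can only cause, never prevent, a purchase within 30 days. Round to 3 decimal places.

Let p₁ = 0.776, p₀ = 0.235.
Under exogeneity and monotonicity, PN = (p₁ − p₀) / p₁.
PN = (0.776 − 0.235) / 0.776 = 0.541 / 0.776 ≈ 0.6972

PN ≈ 0.697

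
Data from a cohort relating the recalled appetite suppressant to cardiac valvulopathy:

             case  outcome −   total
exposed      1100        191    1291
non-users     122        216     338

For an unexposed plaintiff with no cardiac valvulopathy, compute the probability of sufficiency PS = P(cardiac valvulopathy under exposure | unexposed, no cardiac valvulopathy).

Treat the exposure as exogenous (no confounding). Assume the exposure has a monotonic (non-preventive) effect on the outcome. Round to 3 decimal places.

p₁ = P(outcome | exposed) = 1100/1291 = 0.85205
p₀ = P(outcome | unexposed) = 122/338 = 0.36095
Under exogeneity and monotonicity, PS = (p₁ − p₀)/(1 − p₀).
PS = (0.85205 − 0.36095) / 0.63905 ≈ 0.7685

PS ≈ 0.768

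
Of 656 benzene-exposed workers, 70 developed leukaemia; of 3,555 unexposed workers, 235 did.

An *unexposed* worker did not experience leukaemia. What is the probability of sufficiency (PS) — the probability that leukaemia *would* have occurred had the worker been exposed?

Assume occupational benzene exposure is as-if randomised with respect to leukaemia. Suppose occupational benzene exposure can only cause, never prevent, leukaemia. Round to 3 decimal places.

PS ≈ 0.043

p₁ = P(outcome | exposed) = 70/656 = 0.10671
p₀ = P(outcome | unexposed) = 235/3555 = 0.066104
Under exogeneity and monotonicity, PS = (p₁ − p₀) / (1 − p₀).
PS = (0.10671 − 0.066104) / (1 − 0.066104) = 0.040603 / 0.9339 ≈ 0.0435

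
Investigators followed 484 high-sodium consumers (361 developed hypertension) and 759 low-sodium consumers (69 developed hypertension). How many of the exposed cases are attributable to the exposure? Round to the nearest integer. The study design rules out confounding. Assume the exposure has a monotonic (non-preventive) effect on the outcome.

about 317 cases

p₁ = P(outcome | exposed) = 361/484 = 0.74587
p₀ = P(outcome | unexposed) = 69/759 = 0.090909
PN = (p₁ − p₀)/p₁ = (0.74587 − 0.090909) / 0.74587 ≈ 0.87812.
Attributable cases ≈ PN × (exposed cases) = 0.87812 × 361 ≈ 317.00.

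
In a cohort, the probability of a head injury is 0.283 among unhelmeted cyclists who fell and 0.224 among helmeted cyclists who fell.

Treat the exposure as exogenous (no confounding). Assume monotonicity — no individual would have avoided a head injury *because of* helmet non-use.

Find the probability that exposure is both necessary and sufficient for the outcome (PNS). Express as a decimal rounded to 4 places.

PNS ≈ 0.0590

Let p₁ = 0.283, p₀ = 0.224.
Under exogeneity and monotonicity, PNS = p₁ − p₀.
PNS = 0.283 − 0.224 = 0.059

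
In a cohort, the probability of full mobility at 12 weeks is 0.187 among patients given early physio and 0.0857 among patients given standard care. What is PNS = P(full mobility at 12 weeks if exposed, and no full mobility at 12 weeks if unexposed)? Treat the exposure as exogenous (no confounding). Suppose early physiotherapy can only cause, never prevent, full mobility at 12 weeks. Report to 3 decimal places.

Let p₁ = 0.187, p₀ = 0.0857.
Under exogeneity and monotonicity, PNS = p₁ − p₀.
PNS = 0.187 − 0.0857 = 0.1013

PNS ≈ 0.101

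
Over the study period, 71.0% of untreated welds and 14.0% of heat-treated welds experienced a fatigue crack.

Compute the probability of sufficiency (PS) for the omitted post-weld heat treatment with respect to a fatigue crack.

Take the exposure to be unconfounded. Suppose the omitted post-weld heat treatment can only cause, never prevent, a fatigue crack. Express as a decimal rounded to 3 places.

PS ≈ 0.663

p₁ = 0.71, p₀ = 0.14.
Under exogeneity and monotonicity, PS = (p₁ − p₀) / (1 − p₀).
PS = (0.71 − 0.14) / (1 − 0.14) = 0.57 / 0.86 ≈ 0.6628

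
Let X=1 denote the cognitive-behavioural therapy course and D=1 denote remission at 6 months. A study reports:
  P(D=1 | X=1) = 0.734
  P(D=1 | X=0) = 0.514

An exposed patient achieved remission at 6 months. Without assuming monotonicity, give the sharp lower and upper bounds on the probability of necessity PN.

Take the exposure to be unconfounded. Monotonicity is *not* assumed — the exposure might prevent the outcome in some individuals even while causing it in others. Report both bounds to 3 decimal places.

Let p₁ = 0.734, p₀ = 0.514.
Under exogeneity alone the bounds on PN are max{0,(p₁−p₀)/p₁} ≤ PN ≤ min{1,(1−p₀)/p₁}.
  lower = (p₁ − p₀)/p₁ = 0.22 / 0.734 ≈ 0.2997
  upper = min{1, (1 − p₀)/p₁} = 0.486 / 0.734 ≈ 0.6621

0.300 ≤ PN ≤ 0.662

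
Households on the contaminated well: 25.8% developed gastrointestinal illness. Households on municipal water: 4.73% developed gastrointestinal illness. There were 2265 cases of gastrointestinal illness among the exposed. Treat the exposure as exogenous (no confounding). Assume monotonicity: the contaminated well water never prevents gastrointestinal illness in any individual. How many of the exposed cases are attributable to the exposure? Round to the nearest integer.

p₁ = 0.258, p₀ = 0.0473.
PN = (p₁ − p₀)/p₁ = (0.258 − 0.0473) / 0.258 ≈ 0.81667.
Attributable cases ≈ PN × (exposed cases) = 0.81667 × 2265 ≈ 1849.75.

about 1850 cases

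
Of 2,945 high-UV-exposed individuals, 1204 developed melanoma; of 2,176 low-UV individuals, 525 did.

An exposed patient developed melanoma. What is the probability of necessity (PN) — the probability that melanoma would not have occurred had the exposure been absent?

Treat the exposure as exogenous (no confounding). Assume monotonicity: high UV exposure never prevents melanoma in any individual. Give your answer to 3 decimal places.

PN ≈ 0.410

p₁ = P(outcome | exposed) = 1204/2945 = 0.40883
p₀ = P(outcome | unexposed) = 525/2176 = 0.24127
Under exogeneity and monotonicity, PN = (p₁ − p₀) / p₁.
PN = (0.40883 − 0.24127) / 0.40883 = 0.16756 / 0.40883 ≈ 0.4099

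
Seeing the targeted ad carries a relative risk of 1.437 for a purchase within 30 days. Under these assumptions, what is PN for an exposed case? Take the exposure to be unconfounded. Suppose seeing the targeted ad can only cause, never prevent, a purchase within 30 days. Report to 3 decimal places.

Under exogeneity and monotonicity, PN = (RR − 1) / RR = 1 − 1/RR.
PN = (1.437 − 1) / 1.437 = 0.437 / 1.437 ≈ 0.3041

PN ≈ 0.304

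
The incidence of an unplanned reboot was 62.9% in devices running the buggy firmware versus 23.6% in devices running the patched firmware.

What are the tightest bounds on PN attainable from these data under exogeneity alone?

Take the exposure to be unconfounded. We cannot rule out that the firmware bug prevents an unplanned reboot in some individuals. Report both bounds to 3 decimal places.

p₁ = 0.629, p₀ = 0.236.
Under exogeneity alone the bounds on PN are max{0,(p₁−p₀)/p₁} ≤ PN ≤ min{1,(1−p₀)/p₁}.
  lower = (p₁ − p₀)/p₁ = 0.393 / 0.629 ≈ 0.6248
  upper = min{1, (1 − p₀)/p₁} = 0.764 / 0.629 ≈ 1.2146 → capped at 1

0.625 ≤ PN ≤ 1.000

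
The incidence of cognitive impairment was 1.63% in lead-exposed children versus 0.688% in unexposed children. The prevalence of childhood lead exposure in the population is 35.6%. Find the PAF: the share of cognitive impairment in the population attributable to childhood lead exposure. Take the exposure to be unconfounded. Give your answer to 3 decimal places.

p₁ = 0.0163, p₀ = 0.00688.
Overall risk P(Y=1) = π·p₁ + (1−π)·p₀ = 0.356×0.0163 + 0.644×0.00688 = 0.010234.
Under exogeneity, PAF = [P(Y=1) − p₀] / P(Y=1).
PAF = (0.010234 − 0.00688) / 0.010234 ≈ 0.3277

PAF ≈ 0.328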